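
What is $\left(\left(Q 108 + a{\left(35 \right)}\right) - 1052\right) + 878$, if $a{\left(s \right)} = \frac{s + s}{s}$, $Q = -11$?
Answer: $-1360$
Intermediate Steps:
$a{\left(s \right)} = 2$ ($a{\left(s \right)} = \frac{2 s}{s} = 2$)
$\left(\left(Q 108 + a{\left(35 \right)}\right) - 1052\right) + 878 = \left(\left(\left(-11\right) 108 + 2\right) - 1052\right) + 878 = \left(\left(-1188 + 2\right) - 1052\right) + 878 = \left(-1186 - 1052\right) + 878 = -2238 + 878 = -1360$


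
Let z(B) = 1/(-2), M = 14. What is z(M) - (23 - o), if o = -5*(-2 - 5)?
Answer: 23/2 ≈ 11.500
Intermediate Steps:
z(B) = -1/2
o = 35 (o = -5*(-7) = 35)
z(M) - (23 - o) = -1/2 - (23 - 1*35) = -1/2 - (23 - 35) = -1/2 - 1*(-12) = -1/2 + 12 = 23/2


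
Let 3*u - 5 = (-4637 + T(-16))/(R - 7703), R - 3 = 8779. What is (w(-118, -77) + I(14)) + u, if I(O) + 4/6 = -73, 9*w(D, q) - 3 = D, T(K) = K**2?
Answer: -64340/747 ≈ -86.131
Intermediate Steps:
R = 8782 (R = 3 + 8779 = 8782)
w(D, q) = 1/3 + D/9
u = 26/83 (u = 5/3 + ((-4637 + (-16)**2)/(8782 - 7703))/3 = 5/3 + ((-4637 + 256)/1079)/3 = 5/3 + (-4381*1/1079)/3 = 5/3 + (1/3)*(-337/83) = 5/3 - 337/249 = 26/83 ≈ 0.31325)
I(O) = -221/3 (I(O) = -2/3 - 73 = -221/3)
(w(-118, -77) + I(14)) + u = ((1/3 + (1/9)*(-118)) - 221/3) + 26/83 = ((1/3 - 118/9) - 221/3) + 26/83 = (-115/9 - 221/3) + 26/83 = -778/9 + 26/83 = -64340/747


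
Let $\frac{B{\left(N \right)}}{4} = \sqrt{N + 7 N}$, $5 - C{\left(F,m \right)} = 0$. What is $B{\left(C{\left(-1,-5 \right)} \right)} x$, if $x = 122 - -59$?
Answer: $1448 \sqrt{10} \approx 4579.0$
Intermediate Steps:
$C{\left(F,m \right)} = 5$ ($C{\left(F,m \right)} = 5 - 0 = 5 + 0 = 5$)
$x = 181$ ($x = 122 + 59 = 181$)
$B{\left(N \right)} = 8 \sqrt{2} \sqrt{N}$ ($B{\left(N \right)} = 4 \sqrt{N + 7 N} = 4 \sqrt{8 N} = 4 \cdot 2 \sqrt{2} \sqrt{N} = 8 \sqrt{2} \sqrt{N}$)
$B{\left(C{\left(-1,-5 \right)} \right)} x = 8 \sqrt{2} \sqrt{5} \cdot 181 = 8 \sqrt{10} \cdot 181 = 1448 \sqrt{10}$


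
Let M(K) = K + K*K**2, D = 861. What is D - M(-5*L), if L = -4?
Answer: -7159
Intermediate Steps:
M(K) = K + K**3
D - M(-5*L) = 861 - (-5*(-4) + (-5*(-4))**3) = 861 - (20 + 20**3) = 861 - (20 + 8000) = 861 - 1*8020 = 861 - 8020 = -7159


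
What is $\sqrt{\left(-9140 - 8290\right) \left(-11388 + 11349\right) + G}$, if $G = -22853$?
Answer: $\sqrt{656917} \approx 810.5$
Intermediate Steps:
$\sqrt{\left(-9140 - 8290\right) \left(-11388 + 11349\right) + G} = \sqrt{\left(-9140 - 8290\right) \left(-11388 + 11349\right) - 22853} = \sqrt{\left(-17430\right) \left(-39\right) - 22853} = \sqrt{679770 - 22853} = \sqrt{656917}$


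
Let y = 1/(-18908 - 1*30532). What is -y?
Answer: 1/49440 ≈ 2.0227e-5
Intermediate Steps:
y = -1/49440 (y = 1/(-18908 - 30532) = 1/(-49440) = -1/49440 ≈ -2.0227e-5)
-y = -1*(-1/49440) = 1/49440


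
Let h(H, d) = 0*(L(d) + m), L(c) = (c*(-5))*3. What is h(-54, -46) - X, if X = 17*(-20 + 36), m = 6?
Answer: -272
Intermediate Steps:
L(c) = -15*c (L(c) = -5*c*3 = -15*c)
h(H, d) = 0 (h(H, d) = 0*(-15*d + 6) = 0*(6 - 15*d) = 0)
X = 272 (X = 17*16 = 272)
h(-54, -46) - X = 0 - 1*272 = 0 - 272 = -272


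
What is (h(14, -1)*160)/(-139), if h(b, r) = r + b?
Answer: -2080/139 ≈ -14.964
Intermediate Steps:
h(b, r) = b + r
(h(14, -1)*160)/(-139) = ((14 - 1)*160)/(-139) = (13*160)*(-1/139) = 2080*(-1/139) = -2080/139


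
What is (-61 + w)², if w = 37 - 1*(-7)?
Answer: 289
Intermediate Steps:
w = 44 (w = 37 + 7 = 44)
(-61 + w)² = (-61 + 44)² = (-17)² = 289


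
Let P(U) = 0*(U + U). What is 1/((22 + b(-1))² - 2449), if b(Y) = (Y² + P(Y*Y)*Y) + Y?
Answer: -1/1965 ≈ -0.00050891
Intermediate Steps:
P(U) = 0 (P(U) = 0*(2*U) = 0)
b(Y) = Y + Y² (b(Y) = (Y² + 0*Y) + Y = (Y² + 0) + Y = Y² + Y = Y + Y²)
1/((22 + b(-1))² - 2449) = 1/((22 - (1 - 1))² - 2449) = 1/((22 - 1*0)² - 2449) = 1/((22 + 0)² - 2449) = 1/(22² - 2449) = 1/(484 - 2449) = 1/(-1965) = -1/1965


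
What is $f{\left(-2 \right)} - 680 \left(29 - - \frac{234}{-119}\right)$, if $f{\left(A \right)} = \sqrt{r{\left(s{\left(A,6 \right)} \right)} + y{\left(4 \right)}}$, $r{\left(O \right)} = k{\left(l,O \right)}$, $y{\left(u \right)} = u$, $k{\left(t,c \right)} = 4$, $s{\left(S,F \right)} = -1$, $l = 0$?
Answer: $- \frac{128680}{7} + 2 \sqrt{2} \approx -18380.0$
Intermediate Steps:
$r{\left(O \right)} = 4$
$f{\left(A \right)} = 2 \sqrt{2}$ ($f{\left(A \right)} = \sqrt{4 + 4} = \sqrt{8} = 2 \sqrt{2}$)
$f{\left(-2 \right)} - 680 \left(29 - - \frac{234}{-119}\right) = 2 \sqrt{2} - 680 \left(29 - - \frac{234}{-119}\right) = 2 \sqrt{2} - 680 \left(29 - \left(-234\right) \left(- \frac{1}{119}\right)\right) = 2 \sqrt{2} - 680 \left(29 - \frac{234}{119}\right) = 2 \sqrt{2} - \frac{128680}{7} = - \frac{128680}{7} + 2 \sqrt{2}$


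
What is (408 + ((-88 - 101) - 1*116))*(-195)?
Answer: -20085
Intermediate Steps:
(408 + ((-88 - 101) - 1*116))*(-195) = (408 + (-189 - 116))*(-195) = (408 - 305)*(-195) = 103*(-195) = -20085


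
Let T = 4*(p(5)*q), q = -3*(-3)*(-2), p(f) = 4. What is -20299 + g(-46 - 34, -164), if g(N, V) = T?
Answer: -20587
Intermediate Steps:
q = -18 (q = 9*(-2) = -18)
T = -288 (T = 4*(4*(-18)) = 4*(-72) = -288)
g(N, V) = -288
-20299 + g(-46 - 34, -164) = -20299 - 288 = -20587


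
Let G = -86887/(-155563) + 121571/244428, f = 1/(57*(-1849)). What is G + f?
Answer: 470160565731097/445273163859428 ≈ 1.0559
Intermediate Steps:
f = -1/105393 (f = 1/(-105393) = -1/105393 ≈ -9.4883e-6)
G = 40149565109/38023952964 (G = -86887*(-1/155563) + 121571*(1/244428) = 86887/155563 + 121571/244428 = 40149565109/38023952964 ≈ 1.0559)
G + f = 40149565109/38023952964 - 1/105393 = 470160565731097/445273163859428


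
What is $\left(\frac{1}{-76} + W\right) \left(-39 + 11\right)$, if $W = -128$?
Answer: $\frac{68103}{19} \approx 3584.4$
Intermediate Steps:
$\left(\frac{1}{-76} + W\right) \left(-39 + 11\right) = \left(\frac{1}{-76} - 128\right) \left(-39 + 11\right) = \left(- \frac{1}{76} - 128\right) \left(-28\right) = \left(- \frac{9729}{76}\right) \left(-28\right) = \frac{68103}{19}$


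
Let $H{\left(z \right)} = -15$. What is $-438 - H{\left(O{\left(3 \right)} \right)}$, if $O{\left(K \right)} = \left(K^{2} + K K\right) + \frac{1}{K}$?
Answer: $-423$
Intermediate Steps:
$O{\left(K \right)} = \frac{1}{K} + 2 K^{2}$ ($O{\left(K \right)} = \left(K^{2} + K^{2}\right) + \frac{1}{K} = 2 K^{2} + \frac{1}{K} = \frac{1}{K} + 2 K^{2}$)
$-438 - H{\left(O{\left(3 \right)} \right)} = -438 - -15 = -438 + 15 = -423$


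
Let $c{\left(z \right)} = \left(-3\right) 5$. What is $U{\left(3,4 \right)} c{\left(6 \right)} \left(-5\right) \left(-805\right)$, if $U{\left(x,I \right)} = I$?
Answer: $-241500$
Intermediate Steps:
$c{\left(z \right)} = -15$
$U{\left(3,4 \right)} c{\left(6 \right)} \left(-5\right) \left(-805\right) = 4 \left(-15\right) \left(-5\right) \left(-805\right) = \left(-60\right) \left(-5\right) \left(-805\right) = 300 \left(-805\right) = -241500$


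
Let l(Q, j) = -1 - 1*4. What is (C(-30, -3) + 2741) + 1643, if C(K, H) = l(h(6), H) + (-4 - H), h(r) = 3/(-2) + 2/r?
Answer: 4378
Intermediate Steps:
h(r) = -3/2 + 2/r (h(r) = 3*(-1/2) + 2/r = -3/2 + 2/r)
l(Q, j) = -5 (l(Q, j) = -1 - 4 = -5)
C(K, H) = -9 - H (C(K, H) = -5 + (-4 - H) = -9 - H)
(C(-30, -3) + 2741) + 1643 = ((-9 - 1*(-3)) + 2741) + 1643 = ((-9 + 3) + 2741) + 1643 = (-6 + 2741) + 1643 = 2735 + 1643 = 4378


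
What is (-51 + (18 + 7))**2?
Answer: 676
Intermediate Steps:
(-51 + (18 + 7))**2 = (-51 + 25)**2 = (-26)**2 = 676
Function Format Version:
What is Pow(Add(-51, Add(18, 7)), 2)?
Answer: 676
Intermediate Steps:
Pow(Add(-51, Add(18, 7)), 2) = Pow(Add(-51, 25), 2) = Pow(-26, 2) = 676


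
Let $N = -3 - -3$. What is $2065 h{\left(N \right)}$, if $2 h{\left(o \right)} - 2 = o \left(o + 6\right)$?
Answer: $2065$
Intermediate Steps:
$N = 0$ ($N = -3 + 3 = 0$)
$h{\left(o \right)} = 1 + \frac{o \left(6 + o\right)}{2}$ ($h{\left(o \right)} = 1 + \frac{o \left(o + 6\right)}{2} = 1 + \frac{o \left(6 + o\right)}{2}$)
$2065 h{\left(N \right)} = 2065 \left(1 + \frac{0^{2}}{2} + 3 \cdot 0\right) = 2065 \left(1 + \frac{1}{2} \cdot 0 + 0\right) = 2065 \left(1 + 0 + 0\right) = 2065 \cdot 1 = 2065$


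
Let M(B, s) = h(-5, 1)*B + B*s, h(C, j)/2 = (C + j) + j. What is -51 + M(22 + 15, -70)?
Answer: -2863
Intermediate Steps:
h(C, j) = 2*C + 4*j (h(C, j) = 2*((C + j) + j) = 2*(C + 2*j) = 2*C + 4*j)
M(B, s) = -6*B + B*s (M(B, s) = (2*(-5) + 4*1)*B + B*s = (-10 + 4)*B + B*s = -6*B + B*s)
-51 + M(22 + 15, -70) = -51 + (22 + 15)*(-6 - 70) = -51 + 37*(-76) = -51 - 2812 = -2863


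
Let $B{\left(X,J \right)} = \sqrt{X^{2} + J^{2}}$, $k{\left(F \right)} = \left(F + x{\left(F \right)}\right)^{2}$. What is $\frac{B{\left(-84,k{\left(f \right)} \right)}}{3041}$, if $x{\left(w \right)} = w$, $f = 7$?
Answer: $\frac{28 \sqrt{58}}{3041} \approx 0.070122$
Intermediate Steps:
$k{\left(F \right)} = 4 F^{2}$ ($k{\left(F \right)} = \left(F + F\right)^{2} = \left(2 F\right)^{2} = 4 F^{2}$)
$B{\left(X,J \right)} = \sqrt{J^{2} + X^{2}}$
$\frac{B{\left(-84,k{\left(f \right)} \right)}}{3041} = \frac{\sqrt{\left(4 \cdot 7^{2}\right)^{2} + \left(-84\right)^{2}}}{3041} = \sqrt{\left(4 \cdot 49\right)^{2} + 7056} \cdot \frac{1}{3041} = \sqrt{196^{2} + 7056} \cdot \frac{1}{3041} = \sqrt{38416 + 7056} \cdot \frac{1}{3041} = \sqrt{45472} \cdot \frac{1}{3041} = 28 \sqrt{58} \cdot \frac{1}{3041} = \frac{28 \sqrt{58}}{3041}$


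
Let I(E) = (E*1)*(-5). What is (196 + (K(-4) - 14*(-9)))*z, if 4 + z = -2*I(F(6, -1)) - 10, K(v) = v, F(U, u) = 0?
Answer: -4452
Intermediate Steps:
I(E) = -5*E (I(E) = E*(-5) = -5*E)
z = -14 (z = -4 + (-(-10)*0 - 10) = -4 + (-2*0 - 10) = -4 + (0 - 10) = -4 - 10 = -14)
(196 + (K(-4) - 14*(-9)))*z = (196 + (-4 - 14*(-9)))*(-14) = (196 + (-4 + 126))*(-14) = (196 + 122)*(-14) = 318*(-14) = -4452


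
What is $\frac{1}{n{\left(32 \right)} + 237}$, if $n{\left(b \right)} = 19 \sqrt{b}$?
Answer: $\frac{237}{44617} - \frac{76 \sqrt{2}}{44617} \approx 0.0029029$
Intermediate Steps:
$\frac{1}{n{\left(32 \right)} + 237} = \frac{1}{19 \sqrt{32} + 237} = \frac{1}{19 \cdot 4 \sqrt{2} + 237} = \frac{1}{76 \sqrt{2} + 237} = \frac{1}{237 + 76 \sqrt{2}}$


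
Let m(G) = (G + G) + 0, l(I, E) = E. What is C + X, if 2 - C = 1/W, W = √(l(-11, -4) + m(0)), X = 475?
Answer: 477 + I/2 ≈ 477.0 + 0.5*I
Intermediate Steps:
m(G) = 2*G (m(G) = 2*G + 0 = 2*G)
W = 2*I (W = √(-4 + 2*0) = √(-4 + 0) = √(-4) = 2*I ≈ 2.0*I)
C = 2 + I/2 (C = 2 - 1/(2*I) = 2 - (-1)*I/2 = 2 + I/2 ≈ 2.0 + 0.5*I)
C + X = (2 + I/2) + 475 = 477 + I/2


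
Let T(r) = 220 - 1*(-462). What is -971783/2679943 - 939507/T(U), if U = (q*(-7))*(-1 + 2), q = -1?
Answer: -2518487964107/1827721126 ≈ -1377.9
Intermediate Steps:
U = 7 (U = (-1*(-7))*(-1 + 2) = 7*1 = 7)
T(r) = 682 (T(r) = 220 + 462 = 682)
-971783/2679943 - 939507/T(U) = -971783/2679943 - 939507/682 = -2518487964107/1827721126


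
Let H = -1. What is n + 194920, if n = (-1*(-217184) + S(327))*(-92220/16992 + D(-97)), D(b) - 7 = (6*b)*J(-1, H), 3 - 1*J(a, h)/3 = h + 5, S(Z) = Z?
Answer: 538520679413/1416 ≈ 3.8031e+8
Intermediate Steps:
J(a, h) = -6 - 3*h (J(a, h) = 9 - 3*(h + 5) = 9 - 3*(5 + h) = 9 + (-15 - 3*h) = -6 - 3*h)
D(b) = 7 - 18*b (D(b) = 7 + (6*b)*(-6 - 3*(-1)) = 7 + (6*b)*(-6 + 3) = 7 + (6*b)*(-3) = 7 - 18*b)
n = 538244672693/1416 (n = (-1*(-217184) + 327)*(-92220/16992 + (7 - 18*(-97))) = (217184 + 327)*(-92220*1/16992 + (7 + 1746)) = 217511*(-7685/1416 + 1753) = 217511*(2474563/1416) = 538244672693/1416 ≈ 3.8012e+8)
n + 194920 = 538244672693/1416 + 194920 = 538520679413/1416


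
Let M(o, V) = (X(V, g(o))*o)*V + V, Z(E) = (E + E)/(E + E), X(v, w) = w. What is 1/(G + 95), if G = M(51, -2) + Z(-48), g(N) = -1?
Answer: 1/196 ≈ 0.0051020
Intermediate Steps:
Z(E) = 1 (Z(E) = (2*E)/((2*E)) = (2*E)*(1/(2*E)) = 1)
M(o, V) = V - V*o (M(o, V) = (-o)*V + V = -V*o + V = V - V*o)
G = 101 (G = -2*(1 - 1*51) + 1 = -2*(1 - 51) + 1 = -2*(-50) + 1 = 100 + 1 = 101)
1/(G + 95) = 1/(101 + 95) = 1/196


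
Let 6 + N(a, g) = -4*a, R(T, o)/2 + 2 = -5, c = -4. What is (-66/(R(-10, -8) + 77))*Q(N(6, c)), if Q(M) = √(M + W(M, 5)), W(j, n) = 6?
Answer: -44*I*√6/21 ≈ -5.1323*I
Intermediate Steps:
R(T, o) = -14 (R(T, o) = -4 + 2*(-5) = -4 - 10 = -14)
N(a, g) = -6 - 4*a
Q(M) = √(6 + M) (Q(M) = √(M + 6) = √(6 + M))
(-66/(R(-10, -8) + 77))*Q(N(6, c)) = (-66/(-14 + 77))*√(6 + (-6 - 4*6)) = (-66/63)*√(6 + (-6 - 24)) = (-66*1/63)*√(6 - 30) = -44*I*√6/21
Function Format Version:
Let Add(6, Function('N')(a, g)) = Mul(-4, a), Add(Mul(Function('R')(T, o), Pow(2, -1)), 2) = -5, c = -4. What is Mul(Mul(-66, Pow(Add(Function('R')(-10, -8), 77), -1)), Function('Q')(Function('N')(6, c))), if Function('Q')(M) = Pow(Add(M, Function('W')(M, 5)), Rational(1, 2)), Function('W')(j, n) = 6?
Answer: Mul(Rational(-44, 21), I, Pow(6, Rational(1, 2))) ≈ Mul(-5.1323, I)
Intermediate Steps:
Function('R')(T, o) = -14 (Function('R')(T, o) = Add(-4, Mul(2, -5)) = Add(-4, -10) = -14)
Function('N')(a, g) = Add(-6, Mul(-4, a))
Function('Q')(M) = Pow(Add(6, M), Rational(1, 2)) (Function('Q')(M) = Pow(Add(M, 6), Rational(1, 2)) = Pow(Add(6, M), Rational(1, 2)))
Mul(Mul(-66, Pow(Add(Function('R')(-10, -8), 77), -1)), Function('Q')(Function('N')(6, c))) = Mul(Mul(-66, Pow(Add(-14, 77), -1)), Pow(Add(6, Add(-6, Mul(-4, 6))), Rational(1, 2))) = Mul(Mul(-66, Pow(63, -1)), Pow(Add(6, Add(-6, -24)), Rational(1, 2))) = Mul(Mul(-66, Rational(1, 63)), Pow(Add(6, -30), Rational(1, 2))) = Mul(Rational(-22, 21), Pow(-24, Rational(1, 2))) = Mul(Rational(-22, 21), Mul(2, I, Pow(6, Rational(1, 2)))) = Mul(Rational(-44, 21), I, Pow(6, Rational(1, 2)))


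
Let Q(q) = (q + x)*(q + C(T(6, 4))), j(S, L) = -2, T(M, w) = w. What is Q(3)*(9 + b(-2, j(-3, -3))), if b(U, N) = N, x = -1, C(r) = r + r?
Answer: 154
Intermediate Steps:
C(r) = 2*r
Q(q) = (-1 + q)*(8 + q) (Q(q) = (q - 1)*(q + 2*4) = (-1 + q)*(q + 8) = (-1 + q)*(8 + q))
Q(3)*(9 + b(-2, j(-3, -3))) = (-8 + 3² + 7*3)*(9 - 2) = (-8 + 9 + 21)*7 = 22*7 = 154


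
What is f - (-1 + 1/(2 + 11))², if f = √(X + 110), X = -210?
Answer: -144/169 + 10*I ≈ -0.85207 + 10.0*I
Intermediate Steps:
f = 10*I (f = √(-210 + 110) = √(-100) = 10*I ≈ 10.0*I)
f - (-1 + 1/(2 + 11))² = 10*I - (-1 + 1/(2 + 11))² = 10*I - (-1 + 1/13)² = 10*I - (-12/13)² = 10*I - 1*144/169 = 10*I - 144/169 = -144/169 + 10*I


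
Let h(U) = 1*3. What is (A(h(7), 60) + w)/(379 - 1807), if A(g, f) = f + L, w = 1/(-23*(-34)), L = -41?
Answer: -4953/372232 ≈ -0.013306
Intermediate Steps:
h(U) = 3
w = 1/782 ≈ 0.0012788
A(g, f) = -41 + f (A(g, f) = f - 41 = -41 + f)
(A(h(7), 60) + w)/(379 - 1807) = ((-41 + 60) + 1/782)/(379 - 1807) = (19 + 1/782)/(-1428) = (14859/782)*(-1/1428) = -4953/372232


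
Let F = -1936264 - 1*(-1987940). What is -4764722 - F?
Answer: -4816398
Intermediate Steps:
F = 51676 (F = -1936264 + 1987940 = 51676)
-4764722 - F = -4764722 - 1*51676 = -4764722 - 51676 = -4816398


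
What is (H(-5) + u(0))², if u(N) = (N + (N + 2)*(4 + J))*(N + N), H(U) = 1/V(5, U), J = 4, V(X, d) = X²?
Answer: 1/625 ≈ 0.0016000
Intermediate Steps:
H(U) = 1/25 (H(U) = 1/(5²) = 1/25)
u(N) = 2*N*(16 + 9*N) (u(N) = (N + (N + 2)*(4 + 4))*(N + N) = (N + (2 + N)*8)*(2*N) = (N + (16 + 8*N))*(2*N) = (16 + 9*N)*(2*N) = 2*N*(16 + 9*N))
(H(-5) + u(0))² = (1/25 + 2*0*(16 + 9*0))² = (1/25 + 2*0*(16 + 0))² = (1/25 + 2*0*16)² = (1/25 + 0)² = (1/25)² = 1/625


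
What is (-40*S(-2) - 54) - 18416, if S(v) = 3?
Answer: -18590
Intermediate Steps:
(-40*S(-2) - 54) - 18416 = (-40*3 - 54) - 18416 = (-120 - 54) - 18416 = -174 - 18416 = -18590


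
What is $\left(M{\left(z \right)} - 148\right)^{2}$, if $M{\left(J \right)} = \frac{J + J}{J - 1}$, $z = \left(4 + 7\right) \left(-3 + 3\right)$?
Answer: $21904$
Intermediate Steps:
$z = 0$ ($z = 11 \cdot 0 = 0$)
$M{\left(J \right)} = \frac{2 J}{-1 + J}$
$\left(M{\left(z \right)} - 148\right)^{2} = \left(2 \cdot 0 \frac{1}{-1 + 0} - 148\right)^{2} = \left(2 \cdot 0 \frac{1}{-1} - 148\right)^{2} = \left(2 \cdot 0 \left(-1\right) - 148\right)^{2} = \left(0 - 148\right)^{2} = \left(-148\right)^{2} = 21904$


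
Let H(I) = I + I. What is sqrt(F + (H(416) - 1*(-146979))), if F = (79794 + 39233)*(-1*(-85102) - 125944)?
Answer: I*sqrt(4861152923) ≈ 69722.0*I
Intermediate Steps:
H(I) = 2*I
F = -4861300734 (F = 119027*(85102 - 125944) = 119027*(-40842) = -4861300734)
sqrt(F + (H(416) - 1*(-146979))) = sqrt(-4861300734 + (2*416 - 1*(-146979))) = sqrt(-4861300734 + (832 + 146979)) = sqrt(-4861300734 + 147811) = sqrt(-4861152923) = I*sqrt(4861152923)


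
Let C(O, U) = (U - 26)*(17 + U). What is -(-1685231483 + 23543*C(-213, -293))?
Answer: -387588409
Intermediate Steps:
C(O, U) = (-26 + U)*(17 + U)
-(-1685231483 + 23543*C(-213, -293)) = -23543/(1/((-442 + (-293)² - 9*(-293)) - 71581)) = -23543/(1/((-442 + 85849 + 2637) - 71581)) = -23543/(1/(88044 - 71581)) = -23543/(1/16463) = -23543/1/16463 = -23543*16463 = -387588409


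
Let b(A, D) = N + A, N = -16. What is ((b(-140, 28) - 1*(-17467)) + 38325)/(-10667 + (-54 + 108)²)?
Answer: -55636/7751 ≈ -7.1779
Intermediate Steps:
b(A, D) = -16 + A
((b(-140, 28) - 1*(-17467)) + 38325)/(-10667 + (-54 + 108)²) = (((-16 - 140) - 1*(-17467)) + 38325)/(-10667 + (-54 + 108)²) = ((-156 + 17467) + 38325)/(-10667 + 54²) = (17311 + 38325)/(-10667 + 2916) = 55636/(-7751) = 55636*(-1/7751) = -55636/7751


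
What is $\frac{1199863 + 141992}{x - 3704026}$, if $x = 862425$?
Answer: $- \frac{1341855}{2841601} \approx -0.47222$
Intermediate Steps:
$\frac{1199863 + 141992}{x - 3704026} = \frac{1199863 + 141992}{862425 - 3704026} = \frac{1341855}{-2841601} = 1341855 \left(- \frac{1}{2841601}\right) = - \frac{1341855}{2841601}$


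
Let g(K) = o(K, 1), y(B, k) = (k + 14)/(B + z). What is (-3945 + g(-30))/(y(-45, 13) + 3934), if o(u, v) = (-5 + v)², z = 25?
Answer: -78580/78653 ≈ -0.99907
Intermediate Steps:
y(B, k) = (14 + k)/(25 + B) (y(B, k) = (k + 14)/(B + 25) = (14 + k)/(25 + B))
g(K) = 16 (g(K) = (-5 + 1)² = (-4)² = 16)
(-3945 + g(-30))/(y(-45, 13) + 3934) = (-3945 + 16)/((14 + 13)/(25 - 45) + 3934) = -3929/(27/(-20) + 3934) = -3929/(-1/20*27 + 3934) = -3929/(-27/20 + 3934) = -3929/78653/20 = -3929*20/78653 = -78580/78653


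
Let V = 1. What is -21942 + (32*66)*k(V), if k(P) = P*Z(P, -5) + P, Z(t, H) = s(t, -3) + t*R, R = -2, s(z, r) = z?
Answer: -21942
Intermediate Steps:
Z(t, H) = -t (Z(t, H) = t + t*(-2) = t - 2*t = -t)
k(P) = P - P² (k(P) = P*(-P) + P = -P² + P = P - P²)
-21942 + (32*66)*k(V) = -21942 + (32*66)*(1*(1 - 1*1)) = -21942 + 2112*(1*(1 - 1)) = -21942 + 2112*(1*0) = -21942 + 2112*0 = -21942 + 0 = -21942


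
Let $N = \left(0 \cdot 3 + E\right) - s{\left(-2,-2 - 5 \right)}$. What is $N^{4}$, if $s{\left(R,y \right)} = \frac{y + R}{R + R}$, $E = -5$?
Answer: $\frac{707281}{256} \approx 2762.8$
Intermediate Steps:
$s{\left(R,y \right)} = \frac{R + y}{2 R}$
$N = - \frac{29}{4}$ ($N = \left(0 \cdot 3 - 5\right) - \frac{-2 - 7}{2 \left(-2\right)} = \left(0 - 5\right) - \frac{1}{2} \left(- \frac{1}{2}\right) \left(-2 - 7\right) = -5 - \frac{1}{2} \left(- \frac{1}{2}\right) \left(-2 - 7\right) = -5 - \frac{1}{2} \left(- \frac{1}{2}\right) \left(-9\right) = -5 - \frac{9}{4} = - \frac{29}{4} \approx -7.25$)
$N^{4} = \left(- \frac{29}{4}\right)^{4} = \frac{707281}{256}$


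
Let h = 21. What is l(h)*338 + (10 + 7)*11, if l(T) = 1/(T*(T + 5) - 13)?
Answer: 7693/41 ≈ 187.63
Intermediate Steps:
l(T) = 1/(-13 + T*(5 + T)) (l(T) = 1/(T*(5 + T) - 13) = 1/(-13 + T*(5 + T)))
l(h)*338 + (10 + 7)*11 = 338/(-13 + 21² + 5*21) + (10 + 7)*11 = 338/(-13 + 441 + 105) + 17*11 = 338/533 + 187 = (1/533)*338 + 187 = 26/41 + 187 = 7693/41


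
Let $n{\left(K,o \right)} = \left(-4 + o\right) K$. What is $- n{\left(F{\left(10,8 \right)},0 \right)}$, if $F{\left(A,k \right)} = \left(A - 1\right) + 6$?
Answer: $60$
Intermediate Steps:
$F{\left(A,k \right)} = 5 + A$ ($F{\left(A,k \right)} = \left(-1 + A\right) + 6 = 5 + A$)
$n{\left(K,o \right)} = K \left(-4 + o\right)$
$- n{\left(F{\left(10,8 \right)},0 \right)} = - \left(5 + 10\right) \left(-4 + 0\right) = - 15 \left(-4\right) = \left(-1\right) \left(-60\right) = 60$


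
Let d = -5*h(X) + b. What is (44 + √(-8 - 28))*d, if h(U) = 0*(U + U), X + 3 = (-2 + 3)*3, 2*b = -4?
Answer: -88 - 12*I ≈ -88.0 - 12.0*I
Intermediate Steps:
b = -2 (b = (½)*(-4) = -2)
X = 0 (X = -3 + (-2 + 3)*3 = -3 + 1*3 = -3 + 3 = 0)
h(U) = 0 (h(U) = 0*(2*U) = 0)
d = -2 (d = -5*0 - 2 = 0 - 2 = -2)
(44 + √(-8 - 28))*d = (44 + √(-8 - 28))*(-2) = (44 + √(-36))*(-2) = (44 + 6*I)*(-2) = -88 - 12*I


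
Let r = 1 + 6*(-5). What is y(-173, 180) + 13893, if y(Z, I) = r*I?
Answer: 8673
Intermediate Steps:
r = -29 (r = 1 - 30 = -29)
y(Z, I) = -29*I
y(-173, 180) + 13893 = -29*180 + 13893 = -5220 + 13893 = 8673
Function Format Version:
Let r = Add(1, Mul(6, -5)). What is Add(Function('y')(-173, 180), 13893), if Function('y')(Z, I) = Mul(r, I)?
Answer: 8673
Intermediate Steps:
r = -29 (r = Add(1, -30) = -29)
Function('y')(Z, I) = Mul(-29, I)
Add(Function('y')(-173, 180), 13893) = Add(Mul(-29, 180), 13893) = Add(-5220, 13893) = 8673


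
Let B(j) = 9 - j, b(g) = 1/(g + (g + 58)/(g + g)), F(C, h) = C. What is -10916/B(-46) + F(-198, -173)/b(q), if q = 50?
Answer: -2835886/275 ≈ -10312.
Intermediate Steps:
b(g) = 1/(g + (58 + g)/(2*g)) (b(g) = 1/(g + (58 + g)/((2*g))) = 1/(g + (58 + g)*(1/(2*g))) = 1/(g + (58 + g)/(2*g)))
-10916/B(-46) + F(-198, -173)/b(q) = -10916/(9 - 1*(-46)) - 198/(2*50/(58 + 50 + 2*50²)) = -10916/(9 + 46) - 198/(2*50/(58 + 50 + 2*2500)) = -10916/55 - 198/(2*50/(58 + 50 + 5000)) = -10916*1/55 - 198/(2*50/5108) = -10916/55 - 198/(2*50*(1/5108)) = -10916/55 - 198/25/1277 = -10916/55 - 198*1277/25 = -10916/55 - 252846/25 = -2835886/275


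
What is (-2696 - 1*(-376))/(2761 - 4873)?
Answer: 145/132 ≈ 1.0985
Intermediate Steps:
(-2696 - 1*(-376))/(2761 - 4873) = (-2696 + 376)/(-2112) = -2320*(-1/2112) = 145/132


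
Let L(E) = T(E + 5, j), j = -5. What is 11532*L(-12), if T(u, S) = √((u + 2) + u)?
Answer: 23064*I*√3 ≈ 39948.0*I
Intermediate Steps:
T(u, S) = √(2 + 2*u) (T(u, S) = √((2 + u) + u) = √(2 + 2*u))
L(E) = √(12 + 2*E) (L(E) = √(2 + 2*(E + 5)) = √(2 + 2*(5 + E)) = √(2 + (10 + 2*E)) = √(12 + 2*E))
11532*L(-12) = 11532*√(12 + 2*(-12)) = 11532*√(12 - 24) = 11532*√(-12) = 11532*(2*I*√3) = 23064*I*√3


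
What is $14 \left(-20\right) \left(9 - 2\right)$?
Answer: $-1960$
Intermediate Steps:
$14 \left(-20\right) \left(9 - 2\right) = \left(-280\right) 7 = -1960$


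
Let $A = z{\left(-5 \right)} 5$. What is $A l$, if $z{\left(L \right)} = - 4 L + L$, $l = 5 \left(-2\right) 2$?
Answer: $-1500$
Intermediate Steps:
$l = -20$ ($l = \left(-10\right) 2 = -20$)
$z{\left(L \right)} = - 3 L$
$A = 75$ ($A = \left(-3\right) \left(-5\right) 5 = 15 \cdot 5 = 75$)
$A l = 75 \left(-20\right) = -1500$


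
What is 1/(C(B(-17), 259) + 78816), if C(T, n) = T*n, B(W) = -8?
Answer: 1/76744 ≈ 1.3030e-5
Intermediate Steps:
1/(C(B(-17), 259) + 78816) = 1/(-8*259 + 78816) = 1/(-2072 + 78816) = 1/76744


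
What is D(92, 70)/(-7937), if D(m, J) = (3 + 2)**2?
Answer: -25/7937 ≈ -0.0031498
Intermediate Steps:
D(m, J) = 25 (D(m, J) = 5**2 = 25)
D(92, 70)/(-7937) = 25/(-7937) = 25*(-1/7937) = -25/7937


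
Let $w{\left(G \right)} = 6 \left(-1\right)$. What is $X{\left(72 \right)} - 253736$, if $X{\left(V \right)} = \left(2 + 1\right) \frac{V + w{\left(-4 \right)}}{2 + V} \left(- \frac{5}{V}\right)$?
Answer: $- \frac{75105911}{296} \approx -2.5374 \cdot 10^{5}$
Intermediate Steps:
$w{\left(G \right)} = -6$
$X{\left(V \right)} = - \frac{15 \left(-6 + V\right)}{V \left(2 + V\right)}$ ($X{\left(V \right)} = \left(2 + 1\right) \frac{V - 6}{2 + V} \left(- \frac{5}{V}\right) = 3 \frac{-6 + V}{2 + V} \left(- \frac{5}{V}\right) = \frac{3 \left(-6 + V\right)}{2 + V} \left(- \frac{5}{V}\right) = - \frac{15 \left(-6 + V\right)}{V \left(2 + V\right)}$)
$X{\left(72 \right)} - 253736 = \frac{15 \left(6 - 72\right)}{72 \left(2 + 72\right)} - 253736 = 15 \cdot \frac{1}{72} \cdot \frac{1}{74} \left(6 - 72\right) - 253736 = 15 \cdot \frac{1}{72} \cdot \frac{1}{74} \left(-66\right) - 253736 = - \frac{55}{296} - 253736 = - \frac{75105911}{296}$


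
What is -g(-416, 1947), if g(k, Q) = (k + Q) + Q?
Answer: -3478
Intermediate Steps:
g(k, Q) = k + 2*Q (g(k, Q) = (Q + k) + Q = k + 2*Q)
-g(-416, 1947) = -(-416 + 2*1947) = -(-416 + 3894) = -1*3478 = -3478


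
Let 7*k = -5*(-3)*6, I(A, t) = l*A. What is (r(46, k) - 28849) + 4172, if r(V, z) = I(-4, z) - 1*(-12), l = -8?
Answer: -24633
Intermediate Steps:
I(A, t) = -8*A
k = 90/7 (k = (-5*(-3)*6)/7 = (15*6)/7 = (⅐)*90 = 90/7 ≈ 12.857)
r(V, z) = 44 (r(V, z) = -8*(-4) - 1*(-12) = 32 + 12 = 44)
(r(46, k) - 28849) + 4172 = (44 - 28849) + 4172 = -28805 + 4172 = -24633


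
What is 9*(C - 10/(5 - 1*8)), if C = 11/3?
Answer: 63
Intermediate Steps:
C = 11/3 (C = 11*(1/3) = 11/3 ≈ 3.6667)
9*(C - 10/(5 - 1*8)) = 9*(11/3 - 10/(5 - 1*8)) = 9*(11/3 - 10/(5 - 8)) = 9*(11/3 - 10/(-3)) = 9*(11/3 - 10*(-1/3)) = 9*(11/3 + 10/3) = 9*7 = 63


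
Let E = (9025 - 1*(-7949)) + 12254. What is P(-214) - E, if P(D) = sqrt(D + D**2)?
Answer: -29228 + sqrt(45582) ≈ -29015.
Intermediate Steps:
E = 29228 (E = (9025 + 7949) + 12254 = 16974 + 12254 = 29228)
P(-214) - E = sqrt(-214*(1 - 214)) - 1*29228 = sqrt(-214*(-213)) - 29228 = sqrt(45582) - 29228 = -29228 + sqrt(45582)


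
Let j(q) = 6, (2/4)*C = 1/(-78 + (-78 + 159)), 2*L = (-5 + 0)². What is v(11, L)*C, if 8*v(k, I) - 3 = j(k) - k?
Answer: -⅙ ≈ -0.16667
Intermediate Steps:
L = 25/2 (L = (-5 + 0)²/2 = (½)*(-5)² = (½)*25 = 25/2 ≈ 12.500)
C = ⅔ (C = 2/(-78 + (-78 + 159)) = 2/(-78 + 81) = 2/3 = 2*(⅓) = ⅔ ≈ 0.66667)
v(k, I) = 9/8 - k/8 (v(k, I) = 3/8 + (6 - k)/8 = 3/8 + (¾ - k/8) = 9/8 - k/8)
v(11, L)*C = (9/8 - ⅛*11)*(⅔) = (9/8 - 11/8)*(⅔) = -¼*⅔ = -⅙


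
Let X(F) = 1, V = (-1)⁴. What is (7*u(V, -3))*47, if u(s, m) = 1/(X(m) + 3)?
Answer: 329/4 ≈ 82.250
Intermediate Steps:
V = 1
u(s, m) = ¼ (u(s, m) = 1/(1 + 3) = 1/4 = ¼)
(7*u(V, -3))*47 = (7*(¼))*47 = (7/4)*47 = 329/4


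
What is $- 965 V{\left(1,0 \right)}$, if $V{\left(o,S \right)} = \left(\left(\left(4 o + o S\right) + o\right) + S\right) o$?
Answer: $-4825$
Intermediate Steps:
$V{\left(o,S \right)} = o \left(S + 5 o + S o\right)$ ($V{\left(o,S \right)} = \left(\left(\left(4 o + S o\right) + o\right) + S\right) o = \left(\left(5 o + S o\right) + S\right) o = \left(S + 5 o + S o\right) o = o \left(S + 5 o + S o\right)$)
$- 965 V{\left(1,0 \right)} = - 965 \cdot 1 \left(0 + 5 \cdot 1 + 0 \cdot 1\right) = - 965 \cdot 1 \left(0 + 5 + 0\right) = - 965 \cdot 1 \cdot 5 = \left(-965\right) 5 = -4825$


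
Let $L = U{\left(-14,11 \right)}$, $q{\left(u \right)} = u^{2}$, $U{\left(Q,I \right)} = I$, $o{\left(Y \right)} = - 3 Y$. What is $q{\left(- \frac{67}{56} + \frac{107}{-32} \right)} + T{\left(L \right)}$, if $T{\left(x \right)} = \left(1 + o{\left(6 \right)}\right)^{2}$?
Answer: $\frac{15535153}{50176} \approx 309.61$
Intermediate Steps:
$L = 11$
$T{\left(x \right)} = 289$ ($T{\left(x \right)} = \left(1 - 18\right)^{2} = \left(-17\right)^{2} = 289$)
$q{\left(- \frac{67}{56} + \frac{107}{-32} \right)} + T{\left(L \right)} = \left(- \frac{67}{56} + \frac{107}{-32}\right)^{2} + 289 = \left(\left(-67\right) \frac{1}{56} + 107 \left(- \frac{1}{32}\right)\right)^{2} + 289 = \left(- \frac{67}{56} - \frac{107}{32}\right)^{2} + 289 = \left(- \frac{1017}{224}\right)^{2} + 289 = \frac{1034289}{50176} + 289 = \frac{15535153}{50176}$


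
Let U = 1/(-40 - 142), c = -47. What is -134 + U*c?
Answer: -24341/182 ≈ -133.74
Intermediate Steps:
U = -1/182 (U = 1/(-182) = -1/182 ≈ -0.0054945)
-134 + U*c = -134 - 1/182*(-47) = -134 + 47/182 = -24341/182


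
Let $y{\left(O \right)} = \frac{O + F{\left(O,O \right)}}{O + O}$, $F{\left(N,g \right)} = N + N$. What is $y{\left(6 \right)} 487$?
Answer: $\frac{1461}{2} \approx 730.5$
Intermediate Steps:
$F{\left(N,g \right)} = 2 N$
$y{\left(O \right)} = \frac{3}{2}$ ($y{\left(O \right)} = \frac{O + 2 O}{O + O} = \frac{3 O}{2 O} = 3 O \frac{1}{2 O} = \frac{3}{2}$)
$y{\left(6 \right)} 487 = \frac{3}{2} \cdot 487 = \frac{1461}{2}$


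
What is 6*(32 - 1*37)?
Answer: -30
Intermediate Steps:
6*(32 - 1*37) = 6*(32 - 37) = 6*(-5) = -30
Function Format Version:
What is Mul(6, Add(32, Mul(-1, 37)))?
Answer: -30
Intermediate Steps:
Mul(6, Add(32, Mul(-1, 37))) = Mul(6, Add(32, -37)) = Mul(6, -5) = -30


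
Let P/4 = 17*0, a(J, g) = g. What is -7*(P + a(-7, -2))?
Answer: 14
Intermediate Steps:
P = 0 (P = 4*(17*0) = 4*0 = 0)
-7*(P + a(-7, -2)) = -7*(0 - 2) = -7*(-2) = 14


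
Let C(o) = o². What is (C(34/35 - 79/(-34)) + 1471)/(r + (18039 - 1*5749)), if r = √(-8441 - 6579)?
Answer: 2579004072089/21391481983200 - 2098457341*I*√3755/106957409916000 ≈ 0.12056 - 0.0012022*I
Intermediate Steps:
r = 2*I*√3755 (r = √(-15020) = 2*I*√3755 ≈ 122.56*I)
(C(34/35 - 79/(-34)) + 1471)/(r + (18039 - 1*5749)) = ((34/35 - 79/(-34))² + 1471)/(2*I*√3755 + (18039 - 1*5749)) = ((34*(1/35) - 79*(-1/34))² + 1471)/(2*I*√3755 + (18039 - 5749)) = ((34/35 + 79/34)² + 1471)/(2*I*√3755 + 12290) = ((3921/1190)² + 1471)/(12290 + 2*I*√3755) = (15374241/1416100 + 1471)/(12290 + 2*I*√3755) = 2098457341/(1416100*(12290 + 2*I*√3755))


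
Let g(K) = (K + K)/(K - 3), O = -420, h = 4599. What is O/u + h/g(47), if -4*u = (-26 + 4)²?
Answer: 12262278/5687 ≈ 2156.2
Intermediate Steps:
g(K) = 2*K/(-3 + K) (g(K) = (2*K)/(-3 + K) = 2*K/(-3 + K))
u = -121 (u = -(-26 + 4)²/4 = -¼*(-22)² = -¼*484 = -121)
O/u + h/g(47) = -420/(-121) + 4599/((2*47/(-3 + 47))) = -420*(-1/121) + 4599/((2*47/44)) = 420/121 + 4599/((2*47*(1/44))) = 420/121 + 4599/(47/22) = 420/121 + 4599*(22/47) = 420/121 + 101178/47 = 12262278/5687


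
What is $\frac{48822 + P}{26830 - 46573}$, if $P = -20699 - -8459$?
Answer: $- \frac{12194}{6581} \approx -1.8529$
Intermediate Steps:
$P = -12240$ ($P = -20699 + 8459 = -12240$)
$\frac{48822 + P}{26830 - 46573} = \frac{48822 - 12240}{26830 - 46573} = \frac{36582}{-19743} = 36582 \left(- \frac{1}{19743}\right) = - \frac{12194}{6581}$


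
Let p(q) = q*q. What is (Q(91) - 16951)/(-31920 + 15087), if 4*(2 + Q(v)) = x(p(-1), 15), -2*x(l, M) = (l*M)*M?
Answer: 45283/44888 ≈ 1.0088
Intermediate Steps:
p(q) = q²
x(l, M) = -l*M²/2 (x(l, M) = -l*M*M/2 = -M*l*M/2 = -l*M²/2)
Q(v) = -241/8 (Q(v) = -2 + (-½*(-1)²*15²)/4 = -2 + (-½*1*225)/4 = -2 + (¼)*(-225/2) = -2 - 225/8 = -241/8)
(Q(91) - 16951)/(-31920 + 15087) = (-241/8 - 16951)/(-31920 + 15087) = -135849/8/(-16833) = -135849/8*(-1/16833) = 45283/44888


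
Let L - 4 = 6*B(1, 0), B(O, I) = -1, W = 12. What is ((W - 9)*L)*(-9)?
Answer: 54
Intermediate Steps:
L = -2 (L = 4 + 6*(-1) = 4 - 6 = -2)
((W - 9)*L)*(-9) = ((12 - 9)*(-2))*(-9) = (3*(-2))*(-9) = -6*(-9) = 54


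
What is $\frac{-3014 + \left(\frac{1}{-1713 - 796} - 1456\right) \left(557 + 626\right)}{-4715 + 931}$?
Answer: $\frac{333014257}{730312} \approx 455.99$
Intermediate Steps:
$\frac{-3014 + \left(\frac{1}{-1713 - 796} - 1456\right) \left(557 + 626\right)}{-4715 + 931} = \frac{-3014 + \left(\frac{1}{-2509} - 1456\right) 1183}{-3784} = \left(-3014 + \left(- \frac{1}{2509} - 1456\right) 1183\right) \left(- \frac{1}{3784}\right) = \left(-3014 - \frac{332432555}{193}\right) \left(- \frac{1}{3784}\right) = \left(- \frac{333014257}{193}\right) \left(- \frac{1}{3784}\right) = \frac{333014257}{730312}$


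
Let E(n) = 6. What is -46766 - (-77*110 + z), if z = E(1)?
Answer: -38302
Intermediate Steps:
z = 6
-46766 - (-77*110 + z) = -46766 - (-77*110 + 6) = -46766 - (-8470 + 6) = -46766 - 1*(-8464) = -46766 + 8464 = -38302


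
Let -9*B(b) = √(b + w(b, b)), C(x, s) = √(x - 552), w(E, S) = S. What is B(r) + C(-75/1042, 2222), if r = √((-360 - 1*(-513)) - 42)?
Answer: -√2*111^(¼)/9 + I*√599419878/1042 ≈ -0.51004 + 23.496*I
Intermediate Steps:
C(x, s) = √(-552 + x)
r = √111 (r = √((-360 + 513) - 42) = √(153 - 42) = √111 ≈ 10.536)
B(b) = -√2*√b/9 (B(b) = -√(b + b)/9 = -√2*√b/9)
B(r) + C(-75/1042, 2222) = -√2*√(√111)/9 + √(-552 - 75/1042) = -√2*111^(¼)/9 + √(-552 - 75*1/1042) = -√2*111^(¼)/9 + √(-552 - 75/1042) = -√2*111^(¼)/9 + √(-575259/1042) = -√2*111^(¼)/9 + I*√599419878/1042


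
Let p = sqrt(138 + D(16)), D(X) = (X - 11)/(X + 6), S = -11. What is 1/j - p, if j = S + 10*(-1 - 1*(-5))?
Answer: 1/29 - sqrt(66902)/22 ≈ -11.723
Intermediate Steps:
D(X) = (-11 + X)/(6 + X)
j = 29 (j = -11 + 10*(-1 - 1*(-5)) = -11 + 10*(-1 + 5) = -11 + 10*4 = -11 + 40 = 29)
p = sqrt(66902)/22 (p = sqrt(138 + (-11 + 16)/(6 + 16)) = sqrt(138 + 5/22) = sqrt(3041/22) = sqrt(66902)/22 ≈ 11.757)
1/j - p = 1/29 - sqrt(66902)/22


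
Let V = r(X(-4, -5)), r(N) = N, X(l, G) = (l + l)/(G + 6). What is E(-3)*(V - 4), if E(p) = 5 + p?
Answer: -24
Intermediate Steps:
X(l, G) = 2*l/(6 + G) (X(l, G) = (2*l)/(6 + G) = 2*l/(6 + G))
V = -8 (V = 2*(-4)/(6 - 5) = 2*(-4)/1 = 2*(-4)*1 = -8)
E(-3)*(V - 4) = (5 - 3)*(-8 - 4) = 2*(-12) = -24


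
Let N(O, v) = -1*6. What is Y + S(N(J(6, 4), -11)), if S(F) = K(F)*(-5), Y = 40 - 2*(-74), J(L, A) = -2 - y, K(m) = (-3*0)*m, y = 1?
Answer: 188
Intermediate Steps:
K(m) = 0 (K(m) = 0*m = 0)
J(L, A) = -3 (J(L, A) = -2 - 1*1 = -2 - 1 = -3)
N(O, v) = -6
Y = 188 (Y = 40 + 148 = 188)
S(F) = 0 (S(F) = 0*(-5) = 0)
Y + S(N(J(6, 4), -11)) = 188 + 0 = 188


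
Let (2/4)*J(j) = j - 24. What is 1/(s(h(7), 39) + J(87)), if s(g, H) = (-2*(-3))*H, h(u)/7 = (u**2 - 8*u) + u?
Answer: 1/360 ≈ 0.0027778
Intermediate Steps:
h(u) = -49*u + 7*u**2 (h(u) = 7*((u**2 - 8*u) + u) = 7*(u**2 - 7*u) = -49*u + 7*u**2)
s(g, H) = 6*H
J(j) = -48 + 2*j (J(j) = 2*(j - 24) = 2*(-24 + j) = -48 + 2*j)
1/(s(h(7), 39) + J(87)) = 1/(6*39 + (-48 + 2*87)) = 1/(234 + (-48 + 174)) = 1/(234 + 126) = 1/360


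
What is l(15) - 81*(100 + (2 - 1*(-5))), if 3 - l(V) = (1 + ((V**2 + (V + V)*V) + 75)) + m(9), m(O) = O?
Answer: -9424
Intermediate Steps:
l(V) = -82 - 3*V**2 (l(V) = 3 - ((1 + ((V**2 + (V + V)*V) + 75)) + 9) = 3 - ((1 + ((V**2 + (2*V)*V) + 75)) + 9) = 3 - ((1 + ((V**2 + 2*V**2) + 75)) + 9) = 3 - ((1 + (3*V**2 + 75)) + 9) = 3 - ((1 + (75 + 3*V**2)) + 9) = 3 - ((76 + 3*V**2) + 9) = 3 - (85 + 3*V**2) = 3 + (-85 - 3*V**2) = -82 - 3*V**2)
l(15) - 81*(100 + (2 - 1*(-5))) = (-82 - 3*15**2) - 81*(100 + (2 - 1*(-5))) = (-82 - 3*225) - 81*(100 + (2 + 5)) = (-82 - 675) - 81*(100 + 7) = -757 - 81*107 = -757 - 8667 = -9424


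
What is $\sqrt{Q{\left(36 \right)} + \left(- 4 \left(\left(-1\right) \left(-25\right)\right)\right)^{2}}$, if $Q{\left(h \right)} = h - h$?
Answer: $100$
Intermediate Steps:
$Q{\left(h \right)} = 0$
$\sqrt{Q{\left(36 \right)} + \left(- 4 \left(\left(-1\right) \left(-25\right)\right)\right)^{2}} = \sqrt{0 + \left(- 4 \left(\left(-1\right) \left(-25\right)\right)\right)^{2}} = \sqrt{0 + \left(\left(-4\right) 25\right)^{2}} = \sqrt{0 + \left(-100\right)^{2}} = \sqrt{0 + 10000} = \sqrt{10000} = 100$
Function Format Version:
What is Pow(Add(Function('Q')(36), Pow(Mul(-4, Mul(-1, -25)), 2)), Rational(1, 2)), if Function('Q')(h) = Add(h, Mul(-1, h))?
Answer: 100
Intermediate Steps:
Function('Q')(h) = 0
Pow(Add(Function('Q')(36), Pow(Mul(-4, Mul(-1, -25)), 2)), Rational(1, 2)) = Pow(Add(0, Pow(Mul(-4, Mul(-1, -25)), 2)), Rational(1, 2)) = Pow(Add(0, Pow(Mul(-4, 25), 2)), Rational(1, 2)) = Pow(Add(0, Pow(-100, 2)), Rational(1, 2)) = Pow(Add(0, 10000), Rational(1, 2)) = Pow(10000, Rational(1, 2)) = 100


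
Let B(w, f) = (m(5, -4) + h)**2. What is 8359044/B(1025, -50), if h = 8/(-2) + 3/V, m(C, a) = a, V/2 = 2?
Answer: 133744704/841 ≈ 1.5903e+5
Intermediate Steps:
V = 4 (V = 2*2 = 4)
h = -13/4 (h = 8/(-2) + 3/4 = 8*(-1/2) + 3*(1/4) = -4 + 3/4 = -13/4 ≈ -3.2500)
B(w, f) = 841/16 (B(w, f) = (-4 - 13/4)**2 = (-29/4)**2 = 841/16)
8359044/B(1025, -50) = 8359044/(841/16) = 8359044*(16/841) = 133744704/841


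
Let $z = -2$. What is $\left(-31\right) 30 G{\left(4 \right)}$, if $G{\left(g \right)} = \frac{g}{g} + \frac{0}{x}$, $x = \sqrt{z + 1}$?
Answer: $-930$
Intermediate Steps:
$x = i$ ($x = \sqrt{-2 + 1} = \sqrt{-1} = i \approx 1.0 i$)
$G{\left(g \right)} = 1$ ($G{\left(g \right)} = \frac{g}{g} + \frac{0}{i} = 1 + 0 \left(- i\right) = 1 + 0 = 1$)
$\left(-31\right) 30 G{\left(4 \right)} = \left(-31\right) 30 \cdot 1 = \left(-930\right) 1 = -930$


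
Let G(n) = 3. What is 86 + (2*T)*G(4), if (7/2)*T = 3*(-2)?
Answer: 530/7 ≈ 75.714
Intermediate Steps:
T = -12/7 (T = 2*(3*(-2))/7 = (2/7)*(-6) = -12/7 ≈ -1.7143)
86 + (2*T)*G(4) = 86 + (2*(-12/7))*3 = 86 - 24/7*3 = 86 - 72/7 = 530/7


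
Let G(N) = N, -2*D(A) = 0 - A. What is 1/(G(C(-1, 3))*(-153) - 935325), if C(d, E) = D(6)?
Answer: -1/935784 ≈ -1.0686e-6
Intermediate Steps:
D(A) = A/2 (D(A) = -(0 - A)/2 = -(-1)*A/2 = A/2)
C(d, E) = 3 (C(d, E) = (½)*6 = 3)
1/(G(C(-1, 3))*(-153) - 935325) = 1/(3*(-153) - 935325) = 1/(-459 - 935325) = 1/(-935784) = -1/935784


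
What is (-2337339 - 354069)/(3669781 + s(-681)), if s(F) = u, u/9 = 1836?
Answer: -2691408/3686305 ≈ -0.73011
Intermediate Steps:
u = 16524 (u = 9*1836 = 16524)
s(F) = 16524
(-2337339 - 354069)/(3669781 + s(-681)) = (-2337339 - 354069)/(3669781 + 16524) = -2691408/3686305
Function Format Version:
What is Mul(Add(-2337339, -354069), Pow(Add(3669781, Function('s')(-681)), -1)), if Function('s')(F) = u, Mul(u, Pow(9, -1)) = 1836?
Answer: Rational(-2691408, 3686305) ≈ -0.73011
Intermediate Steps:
u = 16524 (u = Mul(9, 1836) = 16524)
Function('s')(F) = 16524
Mul(Add(-2337339, -354069), Pow(Add(3669781, Function('s')(-681)), -1)) = Mul(Add(-2337339, -354069), Pow(Add(3669781, 16524), -1)) = Mul(-2691408, Pow(3686305, -1)) = Mul(-2691408, Rational(1, 3686305)) = Rational(-2691408, 3686305)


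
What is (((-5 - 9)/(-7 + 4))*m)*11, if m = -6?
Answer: -308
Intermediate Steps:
(((-5 - 9)/(-7 + 4))*m)*11 = (((-5 - 9)/(-7 + 4))*(-6))*11 = (-14/(-3)*(-6))*11 = (-14*(-⅓)*(-6))*11 = ((14/3)*(-6))*11 = -28*11 = -308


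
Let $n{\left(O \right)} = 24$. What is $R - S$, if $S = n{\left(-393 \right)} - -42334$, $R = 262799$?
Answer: $220441$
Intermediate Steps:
$S = 42358$ ($S = 24 - -42334 = 24 + 42334 = 42358$)
$R - S = 262799 - 42358 = 220441$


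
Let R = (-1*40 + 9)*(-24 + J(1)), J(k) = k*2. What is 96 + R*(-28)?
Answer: -19000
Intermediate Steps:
J(k) = 2*k
R = 682 (R = (-1*40 + 9)*(-24 + 2*1) = (-40 + 9)*(-24 + 2) = -31*(-22) = 682)
96 + R*(-28) = 96 + 682*(-28) = 96 - 19096 = -19000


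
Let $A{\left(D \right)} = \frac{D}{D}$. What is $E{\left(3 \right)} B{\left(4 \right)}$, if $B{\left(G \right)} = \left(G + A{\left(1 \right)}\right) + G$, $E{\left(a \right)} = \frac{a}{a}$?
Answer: $9$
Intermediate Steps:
$A{\left(D \right)} = 1$
$E{\left(a \right)} = 1$
$B{\left(G \right)} = 1 + 2 G$ ($B{\left(G \right)} = \left(G + 1\right) + G = \left(1 + G\right) + G = 1 + 2 G$)
$E{\left(3 \right)} B{\left(4 \right)} = 1 \left(1 + 2 \cdot 4\right) = 1 \left(1 + 8\right) = 1 \cdot 9 = 9$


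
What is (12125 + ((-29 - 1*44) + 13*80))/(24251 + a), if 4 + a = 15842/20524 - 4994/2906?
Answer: 195210701112/361525288441 ≈ 0.53996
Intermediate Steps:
a = -73757745/14910686 (a = -4 + (15842/20524 - 4994/2906) = -4 + (15842*(1/20524) - 4994*1/2906) = -4 + (7921/10262 - 2497/1453) = -4 - 14115001/14910686 = -73757745/14910686 ≈ -4.9466)
(12125 + ((-29 - 1*44) + 13*80))/(24251 + a) = (12125 + ((-29 - 1*44) + 13*80))/(24251 - 73757745/14910686) = (12125 + ((-29 - 44) + 1040))/(361525288441/14910686) = (12125 + (-73 + 1040))*(14910686/361525288441) = (12125 + 967)*(14910686/361525288441) = 13092*(14910686/361525288441) = 195210701112/361525288441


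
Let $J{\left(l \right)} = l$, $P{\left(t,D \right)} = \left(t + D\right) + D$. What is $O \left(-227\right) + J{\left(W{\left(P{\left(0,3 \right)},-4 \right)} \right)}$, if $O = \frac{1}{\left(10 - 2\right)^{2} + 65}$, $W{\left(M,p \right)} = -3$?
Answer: $- \frac{614}{129} \approx -4.7597$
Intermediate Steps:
$P{\left(t,D \right)} = t + 2 D$ ($P{\left(t,D \right)} = \left(D + t\right) + D = t + 2 D$)
$O = \frac{1}{129}$ ($O = \frac{1}{8^{2} + 65} = \frac{1}{64 + 65} = \frac{1}{129} \approx 0.0077519$)
$O \left(-227\right) + J{\left(W{\left(P{\left(0,3 \right)},-4 \right)} \right)} = \frac{1}{129} \left(-227\right) - 3 = - \frac{227}{129} - 3 = - \frac{614}{129}$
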